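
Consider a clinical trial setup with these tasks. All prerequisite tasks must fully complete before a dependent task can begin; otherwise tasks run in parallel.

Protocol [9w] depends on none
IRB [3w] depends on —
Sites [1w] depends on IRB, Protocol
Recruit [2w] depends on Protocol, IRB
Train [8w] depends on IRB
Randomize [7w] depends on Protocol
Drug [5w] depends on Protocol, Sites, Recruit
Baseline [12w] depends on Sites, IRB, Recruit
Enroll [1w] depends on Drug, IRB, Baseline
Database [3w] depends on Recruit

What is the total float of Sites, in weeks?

1

Critical path: Protocol→Recruit→Baseline→Enroll = 9+2+12+1 = 24, so the finish is 24 weeks.
Sites finishes as early as 10 and must finish by 11.
So Sites can slip 11 − 10 = 1 week.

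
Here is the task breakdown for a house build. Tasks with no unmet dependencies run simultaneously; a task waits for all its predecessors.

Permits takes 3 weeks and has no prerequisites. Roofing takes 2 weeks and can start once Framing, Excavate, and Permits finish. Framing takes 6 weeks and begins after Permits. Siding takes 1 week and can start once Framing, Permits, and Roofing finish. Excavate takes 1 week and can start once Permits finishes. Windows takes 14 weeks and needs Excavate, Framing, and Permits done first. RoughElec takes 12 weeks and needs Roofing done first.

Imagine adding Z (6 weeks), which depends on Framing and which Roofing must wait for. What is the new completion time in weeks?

29

Originally the project takes 23 weeks.
With Z inserted, Roofing now waits for max(Framing, Excavate, Permits, Z).
New critical path: Permits→Framing→Z→Roofing→RoughElec = 3+6+6+2+12 = 29 ⇒ 29 weeks.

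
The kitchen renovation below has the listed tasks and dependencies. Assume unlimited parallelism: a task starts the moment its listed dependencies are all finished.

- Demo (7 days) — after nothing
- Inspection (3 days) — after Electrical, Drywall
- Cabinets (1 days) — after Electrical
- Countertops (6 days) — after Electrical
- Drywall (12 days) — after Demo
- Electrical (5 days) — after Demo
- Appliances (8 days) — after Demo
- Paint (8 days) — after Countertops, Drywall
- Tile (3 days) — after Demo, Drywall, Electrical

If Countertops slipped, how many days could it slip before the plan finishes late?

Demo→Drywall→Paint = 7+12+8 = 27 sets the makespan at 27 days.
Longest path through Countertops: 26 days (earliest finish 18, latest finish 19).
Float = 27 − 26 = 1.

1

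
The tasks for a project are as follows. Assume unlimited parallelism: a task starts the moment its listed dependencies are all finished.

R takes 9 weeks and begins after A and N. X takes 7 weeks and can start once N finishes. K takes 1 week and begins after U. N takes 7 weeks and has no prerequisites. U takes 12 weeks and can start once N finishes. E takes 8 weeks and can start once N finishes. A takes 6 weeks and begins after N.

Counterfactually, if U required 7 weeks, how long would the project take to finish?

The binding path is N→A→R = 7+6+9 = 22; finish at 22 weeks.
U has 2 weeks of float (longest path through it is 20).
The critical path is still N→A→R; finish is now 22 weeks.

22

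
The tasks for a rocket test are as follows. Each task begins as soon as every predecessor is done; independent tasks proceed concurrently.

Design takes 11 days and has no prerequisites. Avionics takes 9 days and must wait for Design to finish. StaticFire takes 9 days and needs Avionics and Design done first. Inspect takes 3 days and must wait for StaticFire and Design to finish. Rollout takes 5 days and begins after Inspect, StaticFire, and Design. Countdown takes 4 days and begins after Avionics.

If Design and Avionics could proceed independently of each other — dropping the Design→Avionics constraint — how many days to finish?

Original critical path: Design→Avionics→StaticFire→Inspect→Rollout = 11+9+9+3+5 = 37 ⇒ 37 days.
Without Design→Avionics, Avionics's earliest start moves from 11 to 0.
New critical path: Design→StaticFire→Inspect→Rollout = 11+9+3+5 = 28 ⇒ 28 days.

28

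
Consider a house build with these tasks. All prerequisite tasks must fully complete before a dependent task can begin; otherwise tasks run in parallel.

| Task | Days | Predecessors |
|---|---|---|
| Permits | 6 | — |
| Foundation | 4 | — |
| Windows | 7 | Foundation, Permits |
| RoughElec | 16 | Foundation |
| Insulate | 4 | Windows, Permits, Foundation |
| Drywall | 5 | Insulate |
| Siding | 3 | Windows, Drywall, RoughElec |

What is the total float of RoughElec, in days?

2

Permits→Windows→Insulate→Drywall→Siding = 6+7+4+5+3 = 25 sets the makespan at 25 days.
Longest path through RoughElec: 23 days (earliest finish 20, latest finish 22).
So RoughElec can slip 22 − 20 = 2 days.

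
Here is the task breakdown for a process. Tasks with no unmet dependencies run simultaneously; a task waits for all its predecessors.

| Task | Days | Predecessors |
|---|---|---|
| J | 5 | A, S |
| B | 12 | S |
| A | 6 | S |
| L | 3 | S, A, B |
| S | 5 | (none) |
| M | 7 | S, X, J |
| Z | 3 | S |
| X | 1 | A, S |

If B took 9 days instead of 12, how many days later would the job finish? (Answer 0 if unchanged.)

Actual critical path: S→A→J→M = 5+6+5+7 = 23 ⇒ 23 days.
B has 3 days of float (longest path through it is 20).
No other chain overtakes it, so the finish is 23 days.
Change in finish: 23 − 23 = +0 days.

0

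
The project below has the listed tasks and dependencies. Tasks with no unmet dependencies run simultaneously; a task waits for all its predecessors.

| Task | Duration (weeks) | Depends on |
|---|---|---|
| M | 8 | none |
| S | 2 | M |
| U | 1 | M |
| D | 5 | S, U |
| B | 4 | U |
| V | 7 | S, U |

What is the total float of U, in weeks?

M→S→V = 8+2+7 = 17 sets the makespan at 17 weeks.
Longest path through U: 16 weeks (earliest finish 9, latest finish 10).
Slack of U = 9 − 8 = 1 week.

1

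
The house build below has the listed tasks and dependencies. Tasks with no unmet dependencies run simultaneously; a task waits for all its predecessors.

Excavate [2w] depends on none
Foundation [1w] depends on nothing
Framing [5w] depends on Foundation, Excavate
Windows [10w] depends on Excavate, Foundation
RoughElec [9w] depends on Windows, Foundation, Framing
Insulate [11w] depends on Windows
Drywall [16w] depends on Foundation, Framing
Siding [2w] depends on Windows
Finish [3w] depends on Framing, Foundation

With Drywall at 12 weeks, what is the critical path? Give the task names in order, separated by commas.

Baseline: Excavate→Framing→Drywall = 2+5+16 = 23 → 23 weeks.
Drywall is on the critical path; changing it to 12 makes that path 19 weeks.
New critical path: Excavate→Windows→Insulate = 2+10+11 = 23 ⇒ 23 weeks.

Excavate, Windows, Insulate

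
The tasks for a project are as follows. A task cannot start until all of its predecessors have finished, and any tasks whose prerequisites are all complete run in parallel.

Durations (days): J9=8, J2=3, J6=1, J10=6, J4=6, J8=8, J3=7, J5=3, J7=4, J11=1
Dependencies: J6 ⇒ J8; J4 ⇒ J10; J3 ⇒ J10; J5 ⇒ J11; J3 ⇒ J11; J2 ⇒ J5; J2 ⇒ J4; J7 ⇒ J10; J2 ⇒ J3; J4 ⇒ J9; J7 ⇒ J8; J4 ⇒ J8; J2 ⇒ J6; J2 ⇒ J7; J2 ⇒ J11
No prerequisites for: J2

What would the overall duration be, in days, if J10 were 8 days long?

Actual critical path: J2→J4→J8 = 3+6+8 = 17 ⇒ 17 days.
The longest path through J10 is only 16 days, so J10 has float 1.
New critical path: J2→J3→J10 = 3+7+8 = 18 ⇒ 18 days.

18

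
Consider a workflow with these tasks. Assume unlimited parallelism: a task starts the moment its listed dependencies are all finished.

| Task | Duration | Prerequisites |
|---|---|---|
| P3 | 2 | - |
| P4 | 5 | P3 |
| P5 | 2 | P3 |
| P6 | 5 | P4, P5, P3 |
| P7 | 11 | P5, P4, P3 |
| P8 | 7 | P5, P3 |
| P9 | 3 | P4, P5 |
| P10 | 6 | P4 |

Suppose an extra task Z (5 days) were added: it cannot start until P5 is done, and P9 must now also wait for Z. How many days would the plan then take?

Originally the plan takes 18 days.
With Z inserted, P9 now waits for max(P4, P5, Z).
New critical path: P3→P4→P7 = 2+5+11 = 18 ⇒ 18 days.

18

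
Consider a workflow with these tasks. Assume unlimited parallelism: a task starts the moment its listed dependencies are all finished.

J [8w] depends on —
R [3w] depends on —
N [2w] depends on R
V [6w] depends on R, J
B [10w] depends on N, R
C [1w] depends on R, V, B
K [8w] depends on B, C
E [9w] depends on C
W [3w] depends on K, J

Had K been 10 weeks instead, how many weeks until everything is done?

29

Baseline: R→N→B→C→K→W = 3+2+10+1+8+3 = 27 → 27 weeks.
K is on the critical path; changing it to 10 makes that path 29 weeks.
No other chain overtakes it, so the finish is 29 weeks.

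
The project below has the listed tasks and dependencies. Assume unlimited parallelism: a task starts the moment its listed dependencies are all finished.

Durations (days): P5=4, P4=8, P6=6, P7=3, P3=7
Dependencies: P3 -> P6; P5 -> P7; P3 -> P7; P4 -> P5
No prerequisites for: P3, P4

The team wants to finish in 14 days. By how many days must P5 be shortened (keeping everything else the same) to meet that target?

1

Current finish: 15 days; target: 14.
P5 is on every critical path, so each day cut from P5 cuts the finish by one (this holds down to a finish of 13).
Need 15 − 14 = 1 day off P5 → P5 becomes 3 days, finish becomes 14.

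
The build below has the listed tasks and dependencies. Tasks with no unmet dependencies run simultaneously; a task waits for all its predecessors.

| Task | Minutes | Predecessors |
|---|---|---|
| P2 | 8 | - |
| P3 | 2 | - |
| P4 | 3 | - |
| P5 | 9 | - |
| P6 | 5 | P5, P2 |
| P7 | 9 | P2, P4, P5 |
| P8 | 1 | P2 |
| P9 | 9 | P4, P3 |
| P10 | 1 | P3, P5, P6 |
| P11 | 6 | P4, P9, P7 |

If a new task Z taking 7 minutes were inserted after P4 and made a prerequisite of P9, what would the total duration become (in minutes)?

25

Originally the job takes 24 minutes.
With Z inserted, P9 now waits for max(P4, P3, Z).
New critical path: P4→Z→P9→P11 = 3+7+9+6 = 25 ⇒ 25 minutes.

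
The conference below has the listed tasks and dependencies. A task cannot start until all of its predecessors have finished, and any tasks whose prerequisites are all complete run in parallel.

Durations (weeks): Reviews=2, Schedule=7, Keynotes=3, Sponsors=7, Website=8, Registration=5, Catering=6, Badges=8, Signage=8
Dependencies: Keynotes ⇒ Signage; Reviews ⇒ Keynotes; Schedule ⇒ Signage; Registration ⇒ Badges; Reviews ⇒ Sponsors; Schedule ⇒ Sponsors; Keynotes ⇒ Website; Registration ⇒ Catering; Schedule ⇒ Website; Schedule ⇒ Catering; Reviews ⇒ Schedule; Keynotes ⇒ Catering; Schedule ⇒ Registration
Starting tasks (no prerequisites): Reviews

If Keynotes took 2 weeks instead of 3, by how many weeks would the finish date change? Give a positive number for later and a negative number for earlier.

0

Baseline: Reviews→Schedule→Registration→Badges = 2+7+5+8 = 22 → 22 weeks.
Keynotes has 9 weeks of float (longest path through it is 13).
That remains the longest chain; total 22 weeks.
Change in finish: 22 − 22 = +0 weeks.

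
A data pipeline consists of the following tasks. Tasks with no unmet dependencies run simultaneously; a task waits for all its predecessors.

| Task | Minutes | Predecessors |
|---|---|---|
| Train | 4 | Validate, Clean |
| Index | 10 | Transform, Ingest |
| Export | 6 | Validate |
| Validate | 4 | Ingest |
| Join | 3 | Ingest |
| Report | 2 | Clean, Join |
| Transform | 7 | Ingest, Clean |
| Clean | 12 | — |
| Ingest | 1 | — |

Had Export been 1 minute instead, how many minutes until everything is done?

29

Baseline: Clean→Transform→Index = 12+7+10 = 29 → 29 minutes.
Export has 18 minutes of float (longest path through it is 11).
No other chain overtakes it, so the finish is 29 minutes.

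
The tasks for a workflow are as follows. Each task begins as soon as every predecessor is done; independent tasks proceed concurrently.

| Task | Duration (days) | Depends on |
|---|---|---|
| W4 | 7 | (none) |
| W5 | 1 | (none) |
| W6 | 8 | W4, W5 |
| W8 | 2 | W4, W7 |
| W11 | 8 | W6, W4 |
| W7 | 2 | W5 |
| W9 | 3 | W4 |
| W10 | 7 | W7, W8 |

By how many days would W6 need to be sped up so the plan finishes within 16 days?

7

Current finish: 23 days; target: 16.
W6 is on every critical path, so each day cut from W6 cuts the finish by one (this holds down to a finish of 16).
Need 23 − 16 = 7 days off W6 → W6 becomes 1 day, finish becomes 16.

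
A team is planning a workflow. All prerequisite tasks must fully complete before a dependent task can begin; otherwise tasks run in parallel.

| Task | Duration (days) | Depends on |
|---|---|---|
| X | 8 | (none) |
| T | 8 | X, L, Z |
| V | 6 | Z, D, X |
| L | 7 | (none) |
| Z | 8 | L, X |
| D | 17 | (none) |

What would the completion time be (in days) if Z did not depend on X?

23

Before: longest chain X→Z→T = 8+8+8 = 24, finish 24.
Without X→Z, Z's earliest start moves from 8 to 7.
New critical path: L→Z→T = 7+8+8 = 23 ⇒ 23 days.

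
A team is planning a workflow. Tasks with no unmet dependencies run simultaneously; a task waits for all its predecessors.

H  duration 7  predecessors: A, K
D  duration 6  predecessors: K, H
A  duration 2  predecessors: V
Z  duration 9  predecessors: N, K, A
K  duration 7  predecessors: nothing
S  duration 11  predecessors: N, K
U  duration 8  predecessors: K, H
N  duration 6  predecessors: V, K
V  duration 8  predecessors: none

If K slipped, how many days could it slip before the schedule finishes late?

1

V→A→H→U = 8+2+7+8 = 25 sets the makespan at 25 days.
The longest chain containing K totals 24 days.
Slack of K = 1 − 0 = 1 day.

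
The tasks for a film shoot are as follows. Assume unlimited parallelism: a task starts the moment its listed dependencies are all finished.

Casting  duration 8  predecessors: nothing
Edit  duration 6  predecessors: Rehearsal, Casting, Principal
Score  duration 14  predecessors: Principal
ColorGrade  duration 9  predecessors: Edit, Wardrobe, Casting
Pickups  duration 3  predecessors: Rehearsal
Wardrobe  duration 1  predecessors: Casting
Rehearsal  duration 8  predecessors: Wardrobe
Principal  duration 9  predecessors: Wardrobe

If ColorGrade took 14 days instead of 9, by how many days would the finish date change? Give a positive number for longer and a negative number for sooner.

5

As given, the longest chain is Casting→Wardrobe→Principal→Edit→ColorGrade = 8+1+9+6+9 = 33, so the finish is 33 days.
ColorGrade lies on that path, so at 14 days the path becomes 38 days.
That remains the longest chain; total 38 days.
Change in finish: 38 − 33 = +5 days.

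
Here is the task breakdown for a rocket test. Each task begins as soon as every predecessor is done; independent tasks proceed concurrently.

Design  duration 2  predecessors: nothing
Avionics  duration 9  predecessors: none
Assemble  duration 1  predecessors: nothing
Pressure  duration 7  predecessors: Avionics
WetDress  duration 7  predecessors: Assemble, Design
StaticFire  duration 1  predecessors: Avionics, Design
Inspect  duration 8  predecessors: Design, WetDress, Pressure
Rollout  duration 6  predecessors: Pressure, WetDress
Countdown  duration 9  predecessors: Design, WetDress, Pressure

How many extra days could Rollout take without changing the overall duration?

Critical path: Avionics→Pressure→Countdown = 9+7+9 = 25, so the finish is 25 days.
Longest path through Rollout: 22 days (earliest finish 22, latest finish 25).
Slack of Rollout = 19 − 16 = 3 days.

3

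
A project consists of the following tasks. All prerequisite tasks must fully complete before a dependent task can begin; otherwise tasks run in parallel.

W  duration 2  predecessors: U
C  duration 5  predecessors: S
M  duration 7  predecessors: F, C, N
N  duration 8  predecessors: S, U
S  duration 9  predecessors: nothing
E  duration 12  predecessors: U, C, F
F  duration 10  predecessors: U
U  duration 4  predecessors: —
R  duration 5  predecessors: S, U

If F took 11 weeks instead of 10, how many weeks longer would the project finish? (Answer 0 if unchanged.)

The binding path is U→F→E = 4+10+12 = 26; finish at 26 weeks.
F is on the critical path; changing it to 11 makes that path 27 weeks.
The critical path is still U→F→E; finish is now 27 weeks.
Change in finish: 27 − 26 = +1 weeks.

1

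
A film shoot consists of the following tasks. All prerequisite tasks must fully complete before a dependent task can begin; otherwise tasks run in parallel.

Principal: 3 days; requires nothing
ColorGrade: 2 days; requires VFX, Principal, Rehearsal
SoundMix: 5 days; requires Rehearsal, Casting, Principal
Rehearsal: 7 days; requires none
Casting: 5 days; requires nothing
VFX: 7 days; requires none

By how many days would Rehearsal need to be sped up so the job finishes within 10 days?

2

Current finish: 12 days; target: 10.
Rehearsal is on every critical path, so each day cut from Rehearsal cuts the finish by one (this holds down to a finish of 10).
Need 12 − 10 = 2 days off Rehearsal → Rehearsal becomes 5 days, finish becomes 10.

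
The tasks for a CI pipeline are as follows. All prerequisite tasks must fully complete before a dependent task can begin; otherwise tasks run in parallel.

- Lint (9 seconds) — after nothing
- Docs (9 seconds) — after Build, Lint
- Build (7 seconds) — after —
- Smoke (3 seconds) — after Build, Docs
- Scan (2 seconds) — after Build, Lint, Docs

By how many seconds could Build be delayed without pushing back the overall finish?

2

Critical path: Lint→Docs→Smoke = 9+9+3 = 21, so the finish is 21 seconds.
Build finishes as early as 7 and must finish by 9.
Slack of Build = 2 − 0 = 2 seconds.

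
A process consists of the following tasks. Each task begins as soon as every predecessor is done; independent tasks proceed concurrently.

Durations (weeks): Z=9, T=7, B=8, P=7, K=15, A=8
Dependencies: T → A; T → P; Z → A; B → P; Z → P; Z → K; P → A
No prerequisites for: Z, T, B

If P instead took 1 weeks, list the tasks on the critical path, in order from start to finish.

The binding path is Z→P→A = 9+7+8 = 24; finish at 24 weeks.
P lies on that path, so at 1 week the path becomes 18 weeks.
New critical path: Z→K = 9+15 = 24 ⇒ 24 weeks.

Z, K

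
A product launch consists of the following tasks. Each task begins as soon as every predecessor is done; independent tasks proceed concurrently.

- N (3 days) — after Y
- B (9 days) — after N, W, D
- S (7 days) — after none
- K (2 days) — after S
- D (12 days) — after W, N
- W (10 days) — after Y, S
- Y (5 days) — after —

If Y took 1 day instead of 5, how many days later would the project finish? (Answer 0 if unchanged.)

0

The binding path is S→W→D→B = 7+10+12+9 = 38; finish at 38 days.
Y has 2 days of float (longest path through it is 36).
No other chain overtakes it, so the finish is 38 days.
Change in finish: 38 − 38 = +0 days.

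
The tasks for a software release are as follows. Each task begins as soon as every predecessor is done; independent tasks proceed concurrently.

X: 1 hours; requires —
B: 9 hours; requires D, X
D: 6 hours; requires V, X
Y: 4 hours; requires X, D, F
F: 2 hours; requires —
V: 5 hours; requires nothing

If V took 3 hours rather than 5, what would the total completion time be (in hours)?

Baseline: V→D→B = 5+6+9 = 20 → 20 hours.
Since V is critical, the -2 change carries straight to that chain (now 18 hours).
The critical path is still V→D→B; finish is now 18 hours.

18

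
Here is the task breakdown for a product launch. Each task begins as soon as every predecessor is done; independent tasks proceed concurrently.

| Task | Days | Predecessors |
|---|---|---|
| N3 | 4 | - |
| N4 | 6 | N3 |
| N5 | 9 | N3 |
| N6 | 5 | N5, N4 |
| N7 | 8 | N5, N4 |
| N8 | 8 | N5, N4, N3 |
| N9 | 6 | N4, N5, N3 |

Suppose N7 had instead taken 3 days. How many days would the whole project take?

21

Actual critical path: N3→N5→N7 = 4+9+8 = 21 ⇒ 21 days.
Since N7 is critical, the -5 change carries straight to that chain (now 16 days).
New critical path: N3→N5→N8 = 4+9+8 = 21 ⇒ 21 days.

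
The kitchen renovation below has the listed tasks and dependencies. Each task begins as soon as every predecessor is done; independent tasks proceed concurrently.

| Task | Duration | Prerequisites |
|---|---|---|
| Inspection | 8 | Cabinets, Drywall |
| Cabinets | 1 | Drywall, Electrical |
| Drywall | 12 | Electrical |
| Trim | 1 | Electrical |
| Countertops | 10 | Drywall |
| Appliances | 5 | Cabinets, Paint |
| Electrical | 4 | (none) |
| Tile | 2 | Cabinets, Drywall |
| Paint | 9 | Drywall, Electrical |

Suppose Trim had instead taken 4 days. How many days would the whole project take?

30

Critical path before the change: Electrical→Drywall→Paint→Appliances = 4+12+9+5 = 30 giving 30 days.
The longest path through Trim is only 5 days, so Trim has float 25.
That remains the longest chain; total 30 days.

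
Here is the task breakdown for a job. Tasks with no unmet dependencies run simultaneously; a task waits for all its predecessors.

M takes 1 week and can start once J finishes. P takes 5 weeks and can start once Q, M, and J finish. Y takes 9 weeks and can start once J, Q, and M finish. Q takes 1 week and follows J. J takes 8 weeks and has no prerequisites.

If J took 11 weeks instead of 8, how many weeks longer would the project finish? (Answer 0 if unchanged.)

Actual critical path: J→Q→Y = 8+1+9 = 18 ⇒ 18 weeks.
J lies on that path, so at 11 weeks the path becomes 21 weeks.
The critical path is still J→Q→Y; finish is now 21 weeks.
Change in finish: 21 − 18 = +3 weeks.

3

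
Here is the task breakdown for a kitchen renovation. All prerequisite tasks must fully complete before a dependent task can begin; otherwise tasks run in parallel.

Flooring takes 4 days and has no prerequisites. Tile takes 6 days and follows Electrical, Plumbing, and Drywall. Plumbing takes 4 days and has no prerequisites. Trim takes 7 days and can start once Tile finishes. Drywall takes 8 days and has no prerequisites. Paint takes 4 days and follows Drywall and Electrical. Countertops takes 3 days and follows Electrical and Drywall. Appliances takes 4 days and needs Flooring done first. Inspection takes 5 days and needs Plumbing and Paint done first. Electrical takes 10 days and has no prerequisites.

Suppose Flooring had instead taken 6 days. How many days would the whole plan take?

23

Actual critical path: Electrical→Tile→Trim = 10+6+7 = 23 ⇒ 23 days.
The longest path through Flooring is only 8 days, so Flooring has float 15.
No other chain overtakes it, so the finish is 23 days.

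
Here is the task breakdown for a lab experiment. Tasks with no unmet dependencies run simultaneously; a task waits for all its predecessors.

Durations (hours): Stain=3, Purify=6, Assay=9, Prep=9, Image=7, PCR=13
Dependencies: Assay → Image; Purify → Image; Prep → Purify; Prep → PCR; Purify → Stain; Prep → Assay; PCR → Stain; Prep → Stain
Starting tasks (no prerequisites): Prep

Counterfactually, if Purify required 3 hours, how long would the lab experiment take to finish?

Critical path before the change: Prep→PCR→Stain = 9+13+3 = 25 giving 25 hours.
Purify has 3 hours of float (longest path through it is 22).
No other chain overtakes it, so the finish is 25 hours.

25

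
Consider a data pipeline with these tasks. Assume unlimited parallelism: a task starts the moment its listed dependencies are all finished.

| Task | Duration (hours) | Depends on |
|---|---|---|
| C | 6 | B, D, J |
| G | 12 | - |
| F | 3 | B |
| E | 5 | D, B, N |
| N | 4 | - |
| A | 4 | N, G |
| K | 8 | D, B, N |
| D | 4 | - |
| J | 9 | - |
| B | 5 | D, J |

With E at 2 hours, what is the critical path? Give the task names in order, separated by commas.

As given, the longest chain is J→B→K = 9+5+8 = 22, so the finish is 22 hours.
E has 3 hours of float (longest path through it is 19).
That remains the longest chain; total 22 hours.

J, B, K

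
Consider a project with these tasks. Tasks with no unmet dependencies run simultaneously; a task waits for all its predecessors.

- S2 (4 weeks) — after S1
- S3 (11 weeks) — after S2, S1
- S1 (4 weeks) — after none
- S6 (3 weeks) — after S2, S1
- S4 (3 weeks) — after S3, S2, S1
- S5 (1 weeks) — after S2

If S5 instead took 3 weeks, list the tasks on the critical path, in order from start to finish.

Critical path before the change: S1→S2→S3→S4 = 4+4+11+3 = 22 giving 22 weeks.
S5 is off the critical path — its longest chain is 9 weeks, giving 13 of slack.
No other chain overtakes it, so the finish is 22 weeks.

S1, S2, S3, S4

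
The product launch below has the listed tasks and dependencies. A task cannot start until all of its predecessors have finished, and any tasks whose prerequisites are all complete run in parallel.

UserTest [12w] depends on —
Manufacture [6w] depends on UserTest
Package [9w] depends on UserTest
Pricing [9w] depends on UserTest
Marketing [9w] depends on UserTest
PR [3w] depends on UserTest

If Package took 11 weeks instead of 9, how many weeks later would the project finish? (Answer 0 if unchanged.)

Actual critical path: UserTest→Package = 12+9 = 21 ⇒ 21 weeks.
Package lies on that path, so at 11 weeks the path becomes 23 weeks.
That remains the longest chain; total 23 weeks.
Change in finish: 23 − 21 = +2 weeks.

2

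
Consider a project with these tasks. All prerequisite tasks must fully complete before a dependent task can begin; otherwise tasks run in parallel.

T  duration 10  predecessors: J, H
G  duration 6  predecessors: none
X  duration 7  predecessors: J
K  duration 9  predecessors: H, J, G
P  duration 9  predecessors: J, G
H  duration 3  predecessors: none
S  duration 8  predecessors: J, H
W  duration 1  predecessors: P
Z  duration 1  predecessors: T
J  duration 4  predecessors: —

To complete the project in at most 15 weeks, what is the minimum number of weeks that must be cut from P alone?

1

Current finish: 16 weeks; target: 15.
P is on every critical path, so each week cut from P cuts the finish by one (this holds down to a finish of 15).
Need 16 − 15 = 1 week off P → P becomes 8 weeks, finish becomes 15.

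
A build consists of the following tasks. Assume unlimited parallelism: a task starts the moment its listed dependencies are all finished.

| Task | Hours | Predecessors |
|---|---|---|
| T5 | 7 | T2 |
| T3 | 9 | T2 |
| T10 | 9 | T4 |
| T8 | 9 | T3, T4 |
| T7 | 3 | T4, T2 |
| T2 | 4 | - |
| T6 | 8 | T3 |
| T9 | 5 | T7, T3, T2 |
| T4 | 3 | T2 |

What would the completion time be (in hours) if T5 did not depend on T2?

22

Original critical path: T2→T3→T8 = 4+9+9 = 22 ⇒ 22 hours.
Without T2→T5, T5's earliest start moves from 4 to 0.
The longest chain is now T2→T3→T8 = 4+9+9 = 22, so the job takes 22 hours.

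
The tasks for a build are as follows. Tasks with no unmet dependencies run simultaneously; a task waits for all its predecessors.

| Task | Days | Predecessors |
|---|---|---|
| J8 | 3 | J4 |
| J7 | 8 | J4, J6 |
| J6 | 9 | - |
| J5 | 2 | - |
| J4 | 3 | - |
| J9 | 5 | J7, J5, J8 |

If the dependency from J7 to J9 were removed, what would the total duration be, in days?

Original critical path: J6→J7→J9 = 9+8+5 = 22 ⇒ 22 days.
Without J7→J9, J9's earliest start moves from 17 to 6.
The longest chain is now J6→J7 = 9+8 = 17, so the project takes 17 days.

17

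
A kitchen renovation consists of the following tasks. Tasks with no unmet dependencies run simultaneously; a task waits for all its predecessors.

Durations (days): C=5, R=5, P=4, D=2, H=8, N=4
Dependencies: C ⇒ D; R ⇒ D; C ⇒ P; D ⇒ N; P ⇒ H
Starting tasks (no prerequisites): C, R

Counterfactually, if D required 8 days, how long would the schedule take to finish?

17

Critical path before the change: C→P→H = 5+4+8 = 17 giving 17 days.
D has 6 days of float (longest path through it is 11).
That remains the longest chain; total 17 days.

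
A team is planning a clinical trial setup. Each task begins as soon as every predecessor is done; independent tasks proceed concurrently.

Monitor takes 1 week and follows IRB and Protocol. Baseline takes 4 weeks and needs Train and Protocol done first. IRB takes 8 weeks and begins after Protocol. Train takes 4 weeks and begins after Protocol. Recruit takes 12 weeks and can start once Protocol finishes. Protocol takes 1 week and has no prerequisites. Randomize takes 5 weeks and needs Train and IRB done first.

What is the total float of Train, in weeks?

4

Critical path: Protocol→IRB→Randomize = 1+8+5 = 14, so the finish is 14 weeks.
The longest chain containing Train totals 10 weeks.
Float = 14 − 10 = 4.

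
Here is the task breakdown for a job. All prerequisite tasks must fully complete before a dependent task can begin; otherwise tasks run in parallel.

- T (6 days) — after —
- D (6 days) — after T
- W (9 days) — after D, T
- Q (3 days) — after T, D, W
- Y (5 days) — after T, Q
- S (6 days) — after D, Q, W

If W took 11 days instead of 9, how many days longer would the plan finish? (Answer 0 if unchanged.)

2

As given, the longest chain is T→D→W→Q→S = 6+6+9+3+6 = 30, so the finish is 30 days.
W is on the critical path; changing it to 11 makes that path 32 days.
No other chain overtakes it, so the finish is 32 days.
Change in finish: 32 − 30 = +2 days.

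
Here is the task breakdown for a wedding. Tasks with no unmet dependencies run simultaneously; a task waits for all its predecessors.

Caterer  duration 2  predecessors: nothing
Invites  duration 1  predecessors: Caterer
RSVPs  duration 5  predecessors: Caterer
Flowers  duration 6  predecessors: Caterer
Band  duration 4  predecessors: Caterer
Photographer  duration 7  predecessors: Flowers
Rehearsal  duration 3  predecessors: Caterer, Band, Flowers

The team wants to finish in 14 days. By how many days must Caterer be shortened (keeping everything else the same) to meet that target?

1

Current finish: 15 days; target: 14.
Caterer is on every critical path, so each day cut from Caterer cuts the finish by one (this holds down to a finish of 14).
Need 15 − 14 = 1 day off Caterer → Caterer becomes 1 day, finish becomes 14.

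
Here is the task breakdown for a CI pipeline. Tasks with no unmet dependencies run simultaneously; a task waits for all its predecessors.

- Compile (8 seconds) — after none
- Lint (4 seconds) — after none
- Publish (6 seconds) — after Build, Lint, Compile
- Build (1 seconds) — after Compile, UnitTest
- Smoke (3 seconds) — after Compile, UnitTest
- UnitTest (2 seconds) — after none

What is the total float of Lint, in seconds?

The longest chain is Compile→Build→Publish = 8+1+6 = 15; overall finish 15 seconds.
Lint finishes as early as 4 and must finish by 9.
So Lint can slip 9 − 4 = 5 seconds.

5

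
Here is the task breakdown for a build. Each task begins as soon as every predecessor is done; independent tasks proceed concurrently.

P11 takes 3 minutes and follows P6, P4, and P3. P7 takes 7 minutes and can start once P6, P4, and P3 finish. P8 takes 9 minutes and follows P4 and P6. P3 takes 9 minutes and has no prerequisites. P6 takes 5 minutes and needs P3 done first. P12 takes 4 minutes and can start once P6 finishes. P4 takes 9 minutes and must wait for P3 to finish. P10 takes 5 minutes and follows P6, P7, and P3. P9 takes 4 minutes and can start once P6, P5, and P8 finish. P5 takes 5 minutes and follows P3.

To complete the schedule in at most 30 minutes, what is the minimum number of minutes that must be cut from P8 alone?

1

Current finish: 31 minutes; target: 30.
P8 is on every critical path, so each minute cut from P8 cuts the finish by one (this holds down to a finish of 30).
Need 31 − 30 = 1 minute off P8 → P8 becomes 8 minutes, finish becomes 30.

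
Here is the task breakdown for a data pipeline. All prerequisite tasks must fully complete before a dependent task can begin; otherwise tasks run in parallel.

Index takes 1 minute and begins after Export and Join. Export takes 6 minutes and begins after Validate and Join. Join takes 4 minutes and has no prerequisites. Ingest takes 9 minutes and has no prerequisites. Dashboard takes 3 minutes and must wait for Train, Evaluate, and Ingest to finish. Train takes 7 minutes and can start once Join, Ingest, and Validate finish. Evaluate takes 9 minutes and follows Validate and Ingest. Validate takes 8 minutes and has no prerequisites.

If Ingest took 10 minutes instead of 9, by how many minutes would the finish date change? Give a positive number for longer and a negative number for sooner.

As given, the longest chain is Ingest→Evaluate→Dashboard = 9+9+3 = 21, so the finish is 21 minutes.
Ingest lies on that path, so at 10 minutes the path becomes 22 minutes.
No other chain overtakes it, so the finish is 22 minutes.
Change in finish: 22 − 21 = +1 minutes.

1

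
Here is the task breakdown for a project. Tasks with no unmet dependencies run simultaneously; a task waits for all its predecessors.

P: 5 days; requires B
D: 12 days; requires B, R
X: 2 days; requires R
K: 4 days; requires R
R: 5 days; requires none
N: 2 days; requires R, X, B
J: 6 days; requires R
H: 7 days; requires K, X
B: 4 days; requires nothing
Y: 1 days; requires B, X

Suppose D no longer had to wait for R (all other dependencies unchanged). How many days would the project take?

16

Before: longest chain R→D = 5+12 = 17, finish 17.
Without R→D, D's earliest start moves from 5 to 4.
New critical path: B→D = 4+12 = 16 ⇒ 16 days.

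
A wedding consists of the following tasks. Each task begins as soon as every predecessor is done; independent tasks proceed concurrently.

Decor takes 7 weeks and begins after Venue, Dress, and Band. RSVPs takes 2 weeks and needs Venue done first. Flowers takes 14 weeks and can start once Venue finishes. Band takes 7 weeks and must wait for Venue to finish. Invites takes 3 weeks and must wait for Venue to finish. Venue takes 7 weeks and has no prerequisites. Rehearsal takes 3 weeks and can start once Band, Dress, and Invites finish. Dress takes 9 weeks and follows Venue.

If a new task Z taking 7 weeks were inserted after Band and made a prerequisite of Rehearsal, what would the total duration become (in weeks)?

Originally the schedule takes 23 weeks.
With Z inserted, Rehearsal now waits for max(Band, Dress, Invites, Z).
New critical path: Venue→Band→Z→Rehearsal = 7+7+7+3 = 24 ⇒ 24 weeks.

24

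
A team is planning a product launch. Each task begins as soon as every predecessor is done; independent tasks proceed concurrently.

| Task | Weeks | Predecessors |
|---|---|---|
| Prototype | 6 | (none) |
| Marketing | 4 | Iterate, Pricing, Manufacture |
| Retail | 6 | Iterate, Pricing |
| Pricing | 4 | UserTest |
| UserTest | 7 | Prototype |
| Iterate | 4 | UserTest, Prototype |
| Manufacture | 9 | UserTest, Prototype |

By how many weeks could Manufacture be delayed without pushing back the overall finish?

The longest chain is Prototype→UserTest→Manufacture→Marketing = 6+7+9+4 = 26; overall finish 26 weeks.
The longest chain containing Manufacture totals 26 weeks.
So Manufacture can slip 22 − 22 = 0 weeks.

0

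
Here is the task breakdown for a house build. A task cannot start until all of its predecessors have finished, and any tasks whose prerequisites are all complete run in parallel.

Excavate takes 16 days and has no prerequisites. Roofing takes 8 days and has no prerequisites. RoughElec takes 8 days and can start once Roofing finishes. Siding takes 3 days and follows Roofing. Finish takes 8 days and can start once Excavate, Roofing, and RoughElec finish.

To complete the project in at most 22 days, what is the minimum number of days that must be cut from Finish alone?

2

Current finish: 24 days; target: 22.
Finish is on every critical path, so each day cut from Finish cuts the finish by one (this holds down to a finish of 17).
Need 24 − 22 = 2 days off Finish → Finish becomes 6 days, finish becomes 22.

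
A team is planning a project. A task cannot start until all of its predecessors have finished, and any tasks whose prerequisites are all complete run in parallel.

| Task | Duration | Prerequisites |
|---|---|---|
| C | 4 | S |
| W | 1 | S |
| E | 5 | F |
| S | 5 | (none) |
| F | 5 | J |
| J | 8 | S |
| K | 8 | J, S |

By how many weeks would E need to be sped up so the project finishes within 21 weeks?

Current finish: 23 weeks; target: 21.
E is on every critical path, so each week cut from E cuts the finish by one (this holds down to a finish of 21).
Need 23 − 21 = 2 weeks off E → E becomes 3 weeks, finish becomes 21.

2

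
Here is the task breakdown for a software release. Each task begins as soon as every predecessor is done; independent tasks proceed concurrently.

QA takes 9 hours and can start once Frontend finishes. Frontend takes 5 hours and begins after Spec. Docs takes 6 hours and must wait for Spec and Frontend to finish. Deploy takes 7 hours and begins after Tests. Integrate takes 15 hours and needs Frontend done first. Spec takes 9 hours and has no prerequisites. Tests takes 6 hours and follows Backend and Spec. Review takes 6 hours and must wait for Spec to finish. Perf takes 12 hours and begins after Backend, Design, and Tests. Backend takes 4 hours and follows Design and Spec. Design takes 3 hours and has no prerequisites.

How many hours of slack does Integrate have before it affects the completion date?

2

Critical path: Spec→Backend→Tests→Perf = 9+4+6+12 = 31, so the finish is 31 hours.
The longest chain containing Integrate totals 29 hours.
So Integrate can slip 31 − 29 = 2 hours.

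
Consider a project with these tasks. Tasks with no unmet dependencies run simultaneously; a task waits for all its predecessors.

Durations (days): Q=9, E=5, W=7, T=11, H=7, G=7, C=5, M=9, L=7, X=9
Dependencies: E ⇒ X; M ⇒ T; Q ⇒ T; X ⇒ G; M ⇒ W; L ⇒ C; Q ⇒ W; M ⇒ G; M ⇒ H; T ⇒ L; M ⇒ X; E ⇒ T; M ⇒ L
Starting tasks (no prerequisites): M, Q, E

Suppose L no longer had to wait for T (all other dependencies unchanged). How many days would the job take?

Original critical path: M→T→L→C = 9+11+7+5 = 32 ⇒ 32 days.
Without T→L, L's earliest start moves from 20 to 9.
After: M→X→G = 9+9+7 = 25 → 25 days.

25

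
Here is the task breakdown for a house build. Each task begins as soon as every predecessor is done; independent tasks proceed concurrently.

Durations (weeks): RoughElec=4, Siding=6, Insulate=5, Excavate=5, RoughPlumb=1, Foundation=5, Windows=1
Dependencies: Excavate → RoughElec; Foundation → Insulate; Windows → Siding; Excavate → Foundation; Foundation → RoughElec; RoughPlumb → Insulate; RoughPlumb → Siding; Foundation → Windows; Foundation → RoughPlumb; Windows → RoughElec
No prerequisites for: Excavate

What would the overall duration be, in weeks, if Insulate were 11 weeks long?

22

Actual critical path: Excavate→Foundation→Windows→Siding = 5+5+1+6 = 17 ⇒ 17 weeks.
Insulate is off the critical path — its longest chain is 16 weeks, giving 1 of slack.
New critical path: Excavate→Foundation→RoughPlumb→Insulate = 5+5+1+11 = 22 ⇒ 22 weeks.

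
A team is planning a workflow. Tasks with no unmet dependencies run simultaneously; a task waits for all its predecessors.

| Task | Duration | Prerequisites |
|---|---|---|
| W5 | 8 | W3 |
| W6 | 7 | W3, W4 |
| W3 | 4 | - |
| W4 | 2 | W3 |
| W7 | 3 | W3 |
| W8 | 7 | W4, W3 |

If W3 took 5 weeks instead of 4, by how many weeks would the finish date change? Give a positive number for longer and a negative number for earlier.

Baseline: W3→W4→W6 = 4+2+7 = 13 → 13 weeks.
W3 lies on that path, so at 5 weeks the path becomes 14 weeks.
The critical path is still W3→W4→W6; finish is now 14 weeks.
Change in finish: 14 − 13 = +1 weeks.

1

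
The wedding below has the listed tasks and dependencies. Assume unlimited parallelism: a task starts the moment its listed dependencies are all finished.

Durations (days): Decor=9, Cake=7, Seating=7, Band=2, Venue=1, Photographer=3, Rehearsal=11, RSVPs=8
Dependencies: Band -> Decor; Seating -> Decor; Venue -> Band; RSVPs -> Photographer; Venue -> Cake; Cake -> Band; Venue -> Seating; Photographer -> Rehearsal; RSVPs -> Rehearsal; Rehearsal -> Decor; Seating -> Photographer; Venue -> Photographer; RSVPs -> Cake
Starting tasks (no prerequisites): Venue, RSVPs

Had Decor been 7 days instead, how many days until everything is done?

The binding path is Venue→Seating→Photographer→Rehearsal→Decor = 1+7+3+11+9 = 31; finish at 31 days.
Decor lies on that path, so at 7 days the path becomes 29 days.
No other chain overtakes it, so the finish is 29 days.

29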